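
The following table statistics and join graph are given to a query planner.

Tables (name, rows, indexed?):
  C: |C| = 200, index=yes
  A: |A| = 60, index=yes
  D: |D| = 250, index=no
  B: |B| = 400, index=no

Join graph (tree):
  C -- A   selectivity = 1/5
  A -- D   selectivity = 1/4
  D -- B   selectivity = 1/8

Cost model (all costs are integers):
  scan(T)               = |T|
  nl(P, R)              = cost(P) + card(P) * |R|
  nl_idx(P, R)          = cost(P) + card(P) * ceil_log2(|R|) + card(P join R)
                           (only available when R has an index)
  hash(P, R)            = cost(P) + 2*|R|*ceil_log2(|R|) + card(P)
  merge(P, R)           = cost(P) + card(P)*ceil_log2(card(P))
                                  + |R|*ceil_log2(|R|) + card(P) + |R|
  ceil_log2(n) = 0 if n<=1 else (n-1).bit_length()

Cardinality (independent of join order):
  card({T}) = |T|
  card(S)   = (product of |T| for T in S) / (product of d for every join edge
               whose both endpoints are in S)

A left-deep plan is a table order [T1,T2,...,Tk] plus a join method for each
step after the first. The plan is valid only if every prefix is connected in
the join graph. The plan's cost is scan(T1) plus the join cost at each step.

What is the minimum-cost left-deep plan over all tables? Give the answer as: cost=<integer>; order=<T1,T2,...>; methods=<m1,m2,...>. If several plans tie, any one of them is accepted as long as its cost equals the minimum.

cost=164720; order=C,A,D,B; methods=hash,hash,hash

Selinger DP (subsets sized 1..n):
  {C}: scan cost=200, card=200
  {A}: scan cost=60, card=60
  {D}: scan cost=250, card=250
  {B}: scan cost=400, card=400
  {AC}: card=2400; try (A,hash)→1120, (C,merge)→2280, (A,merge)→2420, (C,nl_idx)→2940, (C,hash)→3320, (A,nl_idx)→3800 …(+2); best=1120 via (A,hash)
  {AD}: card=3750; try (A,hash)→1220, (D,merge)→2730, (A,merge)→2920, (D,hash)→4120, (A,nl_idx)→5500, (D,nl)→15060 …(+1); best=1220 via (A,hash)
  {BD}: card=12500; try (D,hash)→4800, (B,merge)→6500, (D,merge)→6650, (B,hash)→7700, (B,nl)→100250, (D,nl)→100400; best=4800 via (D,hash)
  {ACD}: card=150000; try (D,hash)→7520, (C,hash)→8170, (D,merge)→34570, (C,merge)→51770, (C,nl_idx)→181220, (D,nl)→601120 …(+1); best=7520 via (D,hash)
  {ABD}: card=187500; try (B,hash)→12170, (A,hash)→18020, (B,merge)→53970, (A,merge)→192720, (A,nl_idx)→267300, (A,nl)→754800 …(+1); best=12170 via (B,hash)
  {ABCD}: card=7500000; try (B,hash)→164720, (C,hash)→202870, (B,merge)→2861520, (C,merge)→3576470, (C,nl_idx)→9012170, (C,nl)→37512170 …(+1); best=164720 via (B,hash)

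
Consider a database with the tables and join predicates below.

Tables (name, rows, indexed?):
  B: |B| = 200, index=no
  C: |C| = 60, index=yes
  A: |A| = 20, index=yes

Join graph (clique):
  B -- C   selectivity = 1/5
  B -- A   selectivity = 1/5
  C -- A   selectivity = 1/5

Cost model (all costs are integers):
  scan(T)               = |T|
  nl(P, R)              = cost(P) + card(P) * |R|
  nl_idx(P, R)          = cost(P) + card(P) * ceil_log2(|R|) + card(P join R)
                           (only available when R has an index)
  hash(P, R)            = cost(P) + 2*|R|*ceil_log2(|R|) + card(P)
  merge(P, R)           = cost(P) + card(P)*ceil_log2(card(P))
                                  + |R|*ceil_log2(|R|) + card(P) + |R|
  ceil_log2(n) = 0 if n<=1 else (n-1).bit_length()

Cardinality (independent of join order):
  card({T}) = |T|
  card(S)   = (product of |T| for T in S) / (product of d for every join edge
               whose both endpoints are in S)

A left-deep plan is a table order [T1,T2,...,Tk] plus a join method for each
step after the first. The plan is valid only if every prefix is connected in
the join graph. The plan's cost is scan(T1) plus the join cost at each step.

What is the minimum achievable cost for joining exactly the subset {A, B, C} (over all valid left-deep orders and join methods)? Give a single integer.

2120

Selinger DP over subsets of {A,B,C}:
  {B}: scan cost=200, card=200
  {C}: scan cost=60, card=60
  {A}: scan cost=20, card=20
  {BC}: card=2400; try (C,hash)→1120, (B,merge)→2280, (C,merge)→2420, (B,hash)→3320, (C,nl_idx)→3800, (B,nl)→12060 …(+1); best=1120 via (C,hash)
  {AB}: card=800; try (A,hash)→600, (B,merge)→1940, (A,nl_idx)→2000, (A,merge)→2120, (B,hash)→3240, (B,nl)→4020 …(+1); best=600 via (A,hash)
  {AC}: card=240; try (A,hash)→320, (C,nl_idx)→380, (C,merge)→560, (A,merge)→600, (A,nl_idx)→600, (C,hash)→760 …(+2); best=320 via (A,hash)
  {ABC}: card=1920; try (C,hash)→2120, (A,hash)→3720, (B,hash)→3760, (B,merge)→4280, (C,nl_idx)→7320, (C,merge)→9820 …(+5); best=2120 via (C,hash)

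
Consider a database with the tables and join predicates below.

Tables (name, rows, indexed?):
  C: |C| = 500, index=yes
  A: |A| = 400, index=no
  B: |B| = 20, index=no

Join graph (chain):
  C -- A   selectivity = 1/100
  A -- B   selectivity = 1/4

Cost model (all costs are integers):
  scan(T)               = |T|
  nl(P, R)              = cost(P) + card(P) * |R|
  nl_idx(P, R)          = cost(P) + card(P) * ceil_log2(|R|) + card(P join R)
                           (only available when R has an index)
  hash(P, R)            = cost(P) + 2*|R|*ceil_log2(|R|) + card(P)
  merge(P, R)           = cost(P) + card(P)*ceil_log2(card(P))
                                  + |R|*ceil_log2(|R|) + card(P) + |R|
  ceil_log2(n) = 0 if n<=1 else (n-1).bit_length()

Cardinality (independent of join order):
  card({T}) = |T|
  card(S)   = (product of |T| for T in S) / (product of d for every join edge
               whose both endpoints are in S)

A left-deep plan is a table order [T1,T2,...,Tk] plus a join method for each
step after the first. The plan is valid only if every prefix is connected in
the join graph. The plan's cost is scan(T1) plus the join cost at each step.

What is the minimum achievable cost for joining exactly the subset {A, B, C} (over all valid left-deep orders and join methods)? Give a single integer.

Selinger DP over subsets of {A,B,C}:
  {C}: scan cost=500, card=500
  {A}: scan cost=400, card=400
  {B}: scan cost=20, card=20
  {AC}: card=2000; try (C,nl_idx)→6000, (A,hash)→8200, (C,merge)→9400, (A,merge)→9500, (C,hash)→9800, (C,nl)→200400 …(+1); best=6000 via (C,nl_idx)
  {AB}: card=2000; try (B,hash)→1000, (A,merge)→4140, (B,merge)→4520, (A,hash)→7240, (A,nl)→8020, (B,nl)→8400; best=1000 via (B,hash)
  {ABC}: card=10000; try (B,hash)→8200, (C,hash)→12000, (C,nl_idx)→29000, (C,merge)→30000, (B,merge)→30120, (B,nl)→46000 …(+1); best=8200 via (B,hash)

8200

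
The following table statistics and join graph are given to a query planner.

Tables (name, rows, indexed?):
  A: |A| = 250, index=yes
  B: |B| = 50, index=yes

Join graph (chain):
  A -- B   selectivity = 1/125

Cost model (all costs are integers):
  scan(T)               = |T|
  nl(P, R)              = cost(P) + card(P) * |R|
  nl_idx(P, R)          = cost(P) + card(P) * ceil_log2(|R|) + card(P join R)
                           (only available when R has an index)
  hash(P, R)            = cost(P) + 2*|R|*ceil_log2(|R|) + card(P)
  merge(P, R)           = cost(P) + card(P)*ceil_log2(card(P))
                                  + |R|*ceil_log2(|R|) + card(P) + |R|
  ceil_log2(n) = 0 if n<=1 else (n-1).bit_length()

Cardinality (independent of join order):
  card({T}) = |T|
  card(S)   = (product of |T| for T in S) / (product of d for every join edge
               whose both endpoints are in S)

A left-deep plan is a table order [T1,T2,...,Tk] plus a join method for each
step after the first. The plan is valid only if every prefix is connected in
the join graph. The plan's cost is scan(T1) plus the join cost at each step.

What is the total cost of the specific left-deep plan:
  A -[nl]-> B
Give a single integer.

step 1: scan A: cost=250, card=250
step 2: join B via nl
    card(P join B) = 250*50/(125) = 100
    cost = 250 + 250*50 = 12750

12750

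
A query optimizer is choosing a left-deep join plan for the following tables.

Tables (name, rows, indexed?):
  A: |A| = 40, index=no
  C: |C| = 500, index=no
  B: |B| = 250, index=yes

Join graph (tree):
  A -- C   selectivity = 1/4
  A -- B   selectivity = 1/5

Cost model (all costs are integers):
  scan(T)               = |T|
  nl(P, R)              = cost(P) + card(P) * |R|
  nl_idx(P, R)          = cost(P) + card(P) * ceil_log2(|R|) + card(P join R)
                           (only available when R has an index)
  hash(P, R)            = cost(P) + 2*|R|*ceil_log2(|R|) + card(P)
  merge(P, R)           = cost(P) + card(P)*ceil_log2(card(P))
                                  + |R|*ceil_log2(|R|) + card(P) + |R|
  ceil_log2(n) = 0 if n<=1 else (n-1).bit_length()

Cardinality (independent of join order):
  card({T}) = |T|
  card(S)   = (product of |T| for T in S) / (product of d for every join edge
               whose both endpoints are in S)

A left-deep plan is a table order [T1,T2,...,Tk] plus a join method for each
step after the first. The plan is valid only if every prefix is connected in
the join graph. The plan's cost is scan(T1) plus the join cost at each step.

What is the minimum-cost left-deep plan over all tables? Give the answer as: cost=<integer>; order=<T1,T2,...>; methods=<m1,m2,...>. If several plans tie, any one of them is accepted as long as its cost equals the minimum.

cost=10480; order=C,A,B; methods=hash,hash

Selinger DP (subsets sized 1..n):
  {A}: scan cost=40, card=40
  {C}: scan cost=500, card=500
  {B}: scan cost=250, card=250
  {AC}: card=5000; try (A,hash)→1480, (C,merge)→5320, (A,merge)→5780, (C,hash)→9080, (C,nl)→20040, (A,nl)→20500; best=1480 via (A,hash)
  {AB}: card=2000; try (A,hash)→980, (B,nl_idx)→2360, (B,merge)→2570, (A,merge)→2780, (B,hash)→4080, (B,nl)→10040 …(+1); best=980 via (A,hash)
  {ABC}: card=250000; try (B,hash)→10480, (C,hash)→11980, (C,merge)→29980, (B,merge)→73730, (B,nl_idx)→291480, (C,nl)→1000980 …(+1); best=10480 via (B,hash)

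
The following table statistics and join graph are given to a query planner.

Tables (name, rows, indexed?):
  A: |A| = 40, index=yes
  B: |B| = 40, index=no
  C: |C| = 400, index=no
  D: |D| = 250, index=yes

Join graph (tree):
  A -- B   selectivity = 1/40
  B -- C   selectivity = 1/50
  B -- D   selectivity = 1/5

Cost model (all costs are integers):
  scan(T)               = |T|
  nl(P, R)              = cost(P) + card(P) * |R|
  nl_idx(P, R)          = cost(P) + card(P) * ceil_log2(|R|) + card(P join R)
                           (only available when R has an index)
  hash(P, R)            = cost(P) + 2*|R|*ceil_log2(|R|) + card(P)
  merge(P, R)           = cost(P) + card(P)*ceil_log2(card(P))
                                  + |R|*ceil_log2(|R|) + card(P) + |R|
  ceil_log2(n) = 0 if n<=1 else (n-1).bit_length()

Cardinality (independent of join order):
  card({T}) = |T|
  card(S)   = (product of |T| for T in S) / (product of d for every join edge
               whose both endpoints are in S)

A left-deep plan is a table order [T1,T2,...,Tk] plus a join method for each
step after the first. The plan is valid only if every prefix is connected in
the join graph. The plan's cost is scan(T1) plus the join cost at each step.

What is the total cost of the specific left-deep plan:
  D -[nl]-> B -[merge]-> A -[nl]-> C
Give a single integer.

834530

step 1: scan D: cost=250, card=250
step 2: join B via nl
    card(P join B) = 250*40/(5) = 2000
    cost = 250 + 250*40 = 10250
step 3: join A via merge
    card(P join A) = 2000*40/(40) = 2000
    cost = 10250 + 2000*11 + 40*6 + 2000 + 40 = 34530
step 4: join C via nl
    card(P join C) = 2000*400/(50) = 16000
    cost = 34530 + 2000*400 = 834530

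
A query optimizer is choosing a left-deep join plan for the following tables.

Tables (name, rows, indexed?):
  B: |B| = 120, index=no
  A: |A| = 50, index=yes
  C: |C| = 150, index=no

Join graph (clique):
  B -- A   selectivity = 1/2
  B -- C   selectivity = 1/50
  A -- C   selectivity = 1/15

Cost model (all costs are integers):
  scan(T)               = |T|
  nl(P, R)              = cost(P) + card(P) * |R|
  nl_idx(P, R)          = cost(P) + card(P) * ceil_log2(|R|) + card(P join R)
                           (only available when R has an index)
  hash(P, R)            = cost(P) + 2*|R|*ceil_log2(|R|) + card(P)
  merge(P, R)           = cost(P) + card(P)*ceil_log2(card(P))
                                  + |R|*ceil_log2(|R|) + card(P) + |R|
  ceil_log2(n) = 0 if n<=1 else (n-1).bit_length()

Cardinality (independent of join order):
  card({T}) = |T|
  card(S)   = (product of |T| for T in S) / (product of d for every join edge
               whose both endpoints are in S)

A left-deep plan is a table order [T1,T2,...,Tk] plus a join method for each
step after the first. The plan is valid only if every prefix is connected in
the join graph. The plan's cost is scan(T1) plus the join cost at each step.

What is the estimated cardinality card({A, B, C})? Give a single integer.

Tables in S: A(50), B(120), C(150)
Edges inside S: B-A(d=2), B-C(d=50), A-C(d=15)
numerator = 50 * 120 * 150 = 900000
denominator = 2 * 50 * 15 = 1500
card(S) = 900000 / 1500 = 600

600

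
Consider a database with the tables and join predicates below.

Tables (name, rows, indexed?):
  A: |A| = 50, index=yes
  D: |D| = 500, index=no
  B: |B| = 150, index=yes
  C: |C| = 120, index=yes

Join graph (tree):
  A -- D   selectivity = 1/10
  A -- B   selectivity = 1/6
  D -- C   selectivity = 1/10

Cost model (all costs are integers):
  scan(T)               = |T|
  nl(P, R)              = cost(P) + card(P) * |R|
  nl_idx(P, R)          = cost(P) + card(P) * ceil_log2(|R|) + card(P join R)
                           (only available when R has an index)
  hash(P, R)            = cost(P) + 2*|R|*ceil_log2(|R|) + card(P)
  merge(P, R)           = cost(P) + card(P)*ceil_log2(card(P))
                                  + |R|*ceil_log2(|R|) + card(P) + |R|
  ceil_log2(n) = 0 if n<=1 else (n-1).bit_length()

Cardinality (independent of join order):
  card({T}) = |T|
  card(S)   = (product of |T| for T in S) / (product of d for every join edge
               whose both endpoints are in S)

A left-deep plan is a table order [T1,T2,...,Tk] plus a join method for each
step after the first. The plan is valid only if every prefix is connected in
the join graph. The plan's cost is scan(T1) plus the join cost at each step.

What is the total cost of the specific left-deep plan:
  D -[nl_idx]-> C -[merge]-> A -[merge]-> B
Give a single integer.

575700

step 1: scan D: cost=500, card=500
step 2: join C via nl_idx
    card(P join C) = 500*120/(10) = 6000
    cost = 500 + 500*7 + 6000 = 10000
step 3: join A via merge
    card(P join A) = 6000*50/(10) = 30000
    cost = 10000 + 6000*13 + 50*6 + 6000 + 50 = 94350
step 4: join B via merge
    card(P join B) = 30000*150/(6) = 750000
    cost = 94350 + 30000*15 + 150*8 + 30000 + 150 = 575700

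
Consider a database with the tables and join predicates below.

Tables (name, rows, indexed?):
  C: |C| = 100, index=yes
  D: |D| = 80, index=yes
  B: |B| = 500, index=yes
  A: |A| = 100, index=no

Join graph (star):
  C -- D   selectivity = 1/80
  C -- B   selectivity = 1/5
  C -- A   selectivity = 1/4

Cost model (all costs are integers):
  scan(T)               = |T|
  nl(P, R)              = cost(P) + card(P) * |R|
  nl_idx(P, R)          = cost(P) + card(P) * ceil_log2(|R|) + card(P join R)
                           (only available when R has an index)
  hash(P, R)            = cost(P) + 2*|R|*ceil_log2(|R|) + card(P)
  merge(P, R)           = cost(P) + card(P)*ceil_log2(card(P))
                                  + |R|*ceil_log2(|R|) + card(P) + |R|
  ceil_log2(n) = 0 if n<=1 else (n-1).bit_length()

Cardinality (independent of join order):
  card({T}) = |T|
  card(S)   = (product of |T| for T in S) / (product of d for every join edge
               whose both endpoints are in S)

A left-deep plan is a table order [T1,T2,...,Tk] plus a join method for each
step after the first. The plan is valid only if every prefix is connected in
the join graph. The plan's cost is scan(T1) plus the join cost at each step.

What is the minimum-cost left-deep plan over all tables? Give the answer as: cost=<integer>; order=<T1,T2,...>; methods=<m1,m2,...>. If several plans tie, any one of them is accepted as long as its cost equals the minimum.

Selinger DP (subsets sized 1..n):
  {C}: scan cost=100, card=100
  {D}: scan cost=80, card=80
  {B}: scan cost=500, card=500
  {A}: scan cost=100, card=100
  {CD}: card=100; try (C,nl_idx)→740, (D,nl_idx)→900, (D,hash)→1320, (C,merge)→1520, (D,merge)→1540, (C,hash)→1560 …(+2); best=740 via (C,nl_idx)
  {BC}: card=10000; try (C,hash)→2400, (B,merge)→5900, (C,merge)→6300, (B,hash)→9200, (B,nl_idx)→11000, (C,nl_idx)→14000 …(+2); best=2400 via (C,hash)
  {AC}: card=2500; try (C,hash)→1600, (A,hash)→1600, (C,merge)→1700, (A,merge)→1700, (C,nl_idx)→3300, (C,nl)→10100 …(+1); best=1600 via (C,hash)
  {BCD}: card=10000; try (B,merge)→6540, (B,hash)→9840, (B,nl_idx)→11640, (D,hash)→13520, (B,nl)→50740, (D,nl_idx)→82400 …(+2); best=6540 via (B,merge)
  {ACD}: card=2500; try (A,hash)→2240, (A,merge)→2340, (D,hash)→5220, (A,nl)→10740, (D,nl_idx)→21600, (D,merge)→34740 …(+1); best=2240 via (A,hash)
  {ABC}: card=250000; try (B,hash)→13100, (A,hash)→13800, (B,merge)→39100, (A,merge)→153200, (B,nl_idx)→274100, (A,nl)→1002400 …(+1); best=13100 via (B,hash)
  {ABCD}: card=250000; try (B,hash)→13740, (A,hash)→17940, (B,merge)→39740, (A,merge)→157340, (D,hash)→264220, (B,nl_idx)→274740 …(+5); best=13740 via (B,hash)

cost=13740; order=D,C,A,B; methods=nl_idx,hash,hash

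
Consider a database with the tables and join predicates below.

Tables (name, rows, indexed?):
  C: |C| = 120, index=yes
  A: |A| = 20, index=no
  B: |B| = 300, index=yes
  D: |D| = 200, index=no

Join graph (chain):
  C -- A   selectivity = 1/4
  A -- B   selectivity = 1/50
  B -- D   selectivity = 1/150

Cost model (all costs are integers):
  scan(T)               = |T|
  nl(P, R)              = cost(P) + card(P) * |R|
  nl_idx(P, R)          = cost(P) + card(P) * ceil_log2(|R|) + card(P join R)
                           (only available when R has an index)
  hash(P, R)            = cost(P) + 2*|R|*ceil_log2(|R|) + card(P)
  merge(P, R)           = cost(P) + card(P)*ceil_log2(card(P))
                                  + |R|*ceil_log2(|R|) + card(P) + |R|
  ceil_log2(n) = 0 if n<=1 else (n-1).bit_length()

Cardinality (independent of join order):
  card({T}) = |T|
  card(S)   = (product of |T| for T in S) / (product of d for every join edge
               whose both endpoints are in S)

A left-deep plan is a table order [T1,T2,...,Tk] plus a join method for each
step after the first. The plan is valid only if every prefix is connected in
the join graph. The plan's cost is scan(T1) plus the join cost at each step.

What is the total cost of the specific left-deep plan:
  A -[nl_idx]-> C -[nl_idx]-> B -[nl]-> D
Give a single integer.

step 1: scan A: cost=20, card=20
step 2: join C via nl_idx
    card(P join C) = 20*120/(4) = 600
    cost = 20 + 20*7 + 600 = 760
step 3: join B via nl_idx
    card(P join B) = 600*300/(50) = 3600
    cost = 760 + 600*9 + 3600 = 9760
step 4: join D via nl
    card(P join D) = 3600*200/(150) = 4800
    cost = 9760 + 3600*200 = 729760

729760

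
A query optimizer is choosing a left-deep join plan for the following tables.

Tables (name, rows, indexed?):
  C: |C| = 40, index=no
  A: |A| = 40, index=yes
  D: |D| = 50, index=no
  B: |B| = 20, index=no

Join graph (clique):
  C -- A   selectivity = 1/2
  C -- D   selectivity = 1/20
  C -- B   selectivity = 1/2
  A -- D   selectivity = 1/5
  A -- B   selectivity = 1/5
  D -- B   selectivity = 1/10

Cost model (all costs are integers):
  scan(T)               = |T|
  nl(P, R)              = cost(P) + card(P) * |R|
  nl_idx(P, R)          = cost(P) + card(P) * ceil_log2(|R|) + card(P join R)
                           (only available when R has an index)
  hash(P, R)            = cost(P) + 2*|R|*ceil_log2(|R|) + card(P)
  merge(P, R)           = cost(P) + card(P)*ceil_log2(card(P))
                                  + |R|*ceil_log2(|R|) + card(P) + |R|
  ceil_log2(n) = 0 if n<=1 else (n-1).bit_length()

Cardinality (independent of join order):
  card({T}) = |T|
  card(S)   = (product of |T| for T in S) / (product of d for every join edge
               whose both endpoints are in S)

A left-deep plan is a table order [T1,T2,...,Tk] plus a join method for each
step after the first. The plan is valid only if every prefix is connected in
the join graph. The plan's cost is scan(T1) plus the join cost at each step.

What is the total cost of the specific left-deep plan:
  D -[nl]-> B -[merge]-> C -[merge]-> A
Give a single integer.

3210

step 1: scan D: cost=50, card=50
step 2: join B via nl
    card(P join B) = 50*20/(10) = 100
    cost = 50 + 50*20 = 1050
step 3: join C via merge
    card(P join C) = 100*40/(20*2) = 100
    cost = 1050 + 100*7 + 40*6 + 100 + 40 = 2130
step 4: join A via merge
    card(P join A) = 100*40/(2*5*5) = 80
    cost = 2130 + 100*7 + 40*6 + 100 + 40 = 3210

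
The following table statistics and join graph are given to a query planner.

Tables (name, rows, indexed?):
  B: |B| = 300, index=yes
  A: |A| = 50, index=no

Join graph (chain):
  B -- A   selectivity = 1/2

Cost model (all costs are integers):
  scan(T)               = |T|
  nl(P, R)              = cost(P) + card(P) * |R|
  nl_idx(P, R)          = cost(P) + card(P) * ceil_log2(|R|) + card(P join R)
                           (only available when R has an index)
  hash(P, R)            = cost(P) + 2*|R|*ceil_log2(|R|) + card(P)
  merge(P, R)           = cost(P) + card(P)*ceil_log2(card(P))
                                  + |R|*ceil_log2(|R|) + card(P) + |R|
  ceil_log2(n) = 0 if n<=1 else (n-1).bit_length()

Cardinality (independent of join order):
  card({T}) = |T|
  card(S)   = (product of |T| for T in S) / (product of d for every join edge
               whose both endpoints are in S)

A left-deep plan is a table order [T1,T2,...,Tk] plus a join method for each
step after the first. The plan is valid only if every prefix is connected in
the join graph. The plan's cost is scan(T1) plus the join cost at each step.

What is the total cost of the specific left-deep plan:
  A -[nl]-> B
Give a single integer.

15050

step 1: scan A: cost=50, card=50
step 2: join B via nl
    card(P join B) = 50*300/(2) = 7500
    cost = 50 + 50*300 = 15050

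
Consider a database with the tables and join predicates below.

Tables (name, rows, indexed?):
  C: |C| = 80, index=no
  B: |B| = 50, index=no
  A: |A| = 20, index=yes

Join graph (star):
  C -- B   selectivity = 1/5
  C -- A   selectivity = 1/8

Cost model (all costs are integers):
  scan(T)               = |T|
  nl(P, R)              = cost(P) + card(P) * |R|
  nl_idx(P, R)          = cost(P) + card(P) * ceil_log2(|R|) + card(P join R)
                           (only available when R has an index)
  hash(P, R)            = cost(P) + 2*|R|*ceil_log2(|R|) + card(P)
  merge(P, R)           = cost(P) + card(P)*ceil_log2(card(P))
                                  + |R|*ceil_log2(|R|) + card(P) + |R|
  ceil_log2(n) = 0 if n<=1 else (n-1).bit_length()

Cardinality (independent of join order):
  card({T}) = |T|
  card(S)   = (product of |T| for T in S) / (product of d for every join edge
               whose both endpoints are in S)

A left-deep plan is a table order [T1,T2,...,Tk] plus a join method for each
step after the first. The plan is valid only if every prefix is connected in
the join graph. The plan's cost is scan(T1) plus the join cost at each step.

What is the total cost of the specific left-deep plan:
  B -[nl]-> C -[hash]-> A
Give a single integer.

5050

step 1: scan B: cost=50, card=50
step 2: join C via nl
    card(P join C) = 50*80/(5) = 800
    cost = 50 + 50*80 = 4050
step 3: join A via hash
    card(P join A) = 800*20/(8) = 2000
    cost = 4050 + 2*20*5 + 800 = 5050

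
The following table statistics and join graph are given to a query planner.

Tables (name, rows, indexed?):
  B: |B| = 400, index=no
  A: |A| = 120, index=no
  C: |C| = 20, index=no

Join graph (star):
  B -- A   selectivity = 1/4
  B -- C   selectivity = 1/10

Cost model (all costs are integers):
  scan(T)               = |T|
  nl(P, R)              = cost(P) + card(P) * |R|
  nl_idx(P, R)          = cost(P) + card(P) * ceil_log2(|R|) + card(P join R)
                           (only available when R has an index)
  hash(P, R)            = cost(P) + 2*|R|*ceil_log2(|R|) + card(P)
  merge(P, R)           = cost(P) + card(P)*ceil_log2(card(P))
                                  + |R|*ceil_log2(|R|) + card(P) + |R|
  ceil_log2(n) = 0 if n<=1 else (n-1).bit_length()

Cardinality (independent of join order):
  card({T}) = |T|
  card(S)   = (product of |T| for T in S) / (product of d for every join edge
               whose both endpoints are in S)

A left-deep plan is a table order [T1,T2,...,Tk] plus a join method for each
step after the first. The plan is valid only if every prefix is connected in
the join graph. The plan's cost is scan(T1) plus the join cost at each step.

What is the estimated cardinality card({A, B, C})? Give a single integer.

Tables in S: A(120), B(400), C(20)
Edges inside S: B-A(d=4), B-C(d=10)
numerator = 120 * 400 * 20 = 960000
denominator = 4 * 10 = 40
card(S) = 960000 / 40 = 24000

24000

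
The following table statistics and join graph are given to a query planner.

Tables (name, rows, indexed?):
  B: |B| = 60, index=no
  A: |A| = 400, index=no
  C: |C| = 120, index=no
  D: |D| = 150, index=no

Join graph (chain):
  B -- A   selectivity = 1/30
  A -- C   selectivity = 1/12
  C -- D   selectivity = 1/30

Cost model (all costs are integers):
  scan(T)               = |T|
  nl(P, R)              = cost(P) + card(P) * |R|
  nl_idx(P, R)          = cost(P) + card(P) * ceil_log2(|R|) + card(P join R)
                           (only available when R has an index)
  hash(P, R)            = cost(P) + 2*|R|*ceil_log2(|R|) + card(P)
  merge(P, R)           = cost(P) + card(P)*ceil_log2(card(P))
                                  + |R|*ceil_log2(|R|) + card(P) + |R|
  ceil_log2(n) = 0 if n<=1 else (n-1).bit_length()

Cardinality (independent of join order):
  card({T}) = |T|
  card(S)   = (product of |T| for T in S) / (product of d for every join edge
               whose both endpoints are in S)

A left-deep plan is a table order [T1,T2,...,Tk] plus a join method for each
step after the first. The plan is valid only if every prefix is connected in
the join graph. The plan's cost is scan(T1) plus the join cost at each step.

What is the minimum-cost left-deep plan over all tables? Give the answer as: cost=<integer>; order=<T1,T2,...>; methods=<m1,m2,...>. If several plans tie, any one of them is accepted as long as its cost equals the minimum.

Selinger DP (subsets sized 1..n):
  {B}: scan cost=60, card=60
  {A}: scan cost=400, card=400
  {C}: scan cost=120, card=120
  {D}: scan cost=150, card=150
  {AB}: card=800; try (B,hash)→1520, (A,merge)→4480, (B,merge)→4820, (A,hash)→7320, (A,nl)→24060, (B,nl)→24400; best=1520 via (B,hash)
  {AC}: card=4000; try (C,hash)→2480, (A,merge)→5080, (C,merge)→5360, (A,hash)→7440, (A,nl)→48120, (C,nl)→48400; best=2480 via (C,hash)
  {CD}: card=600; try (C,hash)→1980, (D,merge)→2430, (C,merge)→2460, (D,hash)→2640, (D,nl)→18120, (C,nl)→18150; best=1980 via (C,hash)
  {ABC}: card=8000; try (C,hash)→4000, (B,hash)→7200, (C,merge)→11280, (B,merge)→54900, (C,nl)→97520, (B,nl)→242480; best=4000 via (C,hash)
  {ACD}: card=20000; try (D,hash)→8880, (A,hash)→9780, (A,merge)→12580, (D,merge)→55830, (A,nl)→241980, (D,nl)→602480; best=8880 via (D,hash)
  {ABCD}: card=40000; try (D,hash)→14400, (B,hash)→29600, (D,merge)→117350, (B,merge)→329300, (D,nl)→1204000, (B,nl)→1208880; best=14400 via (D,hash)

cost=14400; order=A,B,C,D; methods=hash,hash,hash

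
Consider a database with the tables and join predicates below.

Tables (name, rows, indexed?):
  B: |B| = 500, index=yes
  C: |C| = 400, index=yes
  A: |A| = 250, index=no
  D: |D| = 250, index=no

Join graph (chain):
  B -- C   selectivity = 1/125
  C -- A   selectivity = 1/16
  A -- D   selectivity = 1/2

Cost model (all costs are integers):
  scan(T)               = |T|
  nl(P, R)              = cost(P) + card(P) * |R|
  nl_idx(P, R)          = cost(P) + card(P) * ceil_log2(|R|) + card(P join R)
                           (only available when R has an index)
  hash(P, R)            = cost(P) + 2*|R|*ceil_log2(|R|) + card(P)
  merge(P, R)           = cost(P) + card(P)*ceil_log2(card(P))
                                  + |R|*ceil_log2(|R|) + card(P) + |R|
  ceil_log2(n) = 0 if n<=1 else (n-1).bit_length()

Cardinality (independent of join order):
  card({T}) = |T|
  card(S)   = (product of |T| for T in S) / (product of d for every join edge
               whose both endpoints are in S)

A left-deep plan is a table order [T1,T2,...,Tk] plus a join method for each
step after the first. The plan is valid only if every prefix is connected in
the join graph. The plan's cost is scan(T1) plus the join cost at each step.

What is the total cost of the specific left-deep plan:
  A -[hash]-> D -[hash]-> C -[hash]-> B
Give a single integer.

833200

step 1: scan A: cost=250, card=250
step 2: join D via hash
    card(P join D) = 250*250/(2) = 31250
    cost = 250 + 2*250*8 + 250 = 4500
step 3: join C via hash
    card(P join C) = 31250*400/(16) = 781250
    cost = 4500 + 2*400*9 + 31250 = 42950
step 4: join B via hash
    card(P join B) = 781250*500/(125) = 3125000
    cost = 42950 + 2*500*9 + 781250 = 833200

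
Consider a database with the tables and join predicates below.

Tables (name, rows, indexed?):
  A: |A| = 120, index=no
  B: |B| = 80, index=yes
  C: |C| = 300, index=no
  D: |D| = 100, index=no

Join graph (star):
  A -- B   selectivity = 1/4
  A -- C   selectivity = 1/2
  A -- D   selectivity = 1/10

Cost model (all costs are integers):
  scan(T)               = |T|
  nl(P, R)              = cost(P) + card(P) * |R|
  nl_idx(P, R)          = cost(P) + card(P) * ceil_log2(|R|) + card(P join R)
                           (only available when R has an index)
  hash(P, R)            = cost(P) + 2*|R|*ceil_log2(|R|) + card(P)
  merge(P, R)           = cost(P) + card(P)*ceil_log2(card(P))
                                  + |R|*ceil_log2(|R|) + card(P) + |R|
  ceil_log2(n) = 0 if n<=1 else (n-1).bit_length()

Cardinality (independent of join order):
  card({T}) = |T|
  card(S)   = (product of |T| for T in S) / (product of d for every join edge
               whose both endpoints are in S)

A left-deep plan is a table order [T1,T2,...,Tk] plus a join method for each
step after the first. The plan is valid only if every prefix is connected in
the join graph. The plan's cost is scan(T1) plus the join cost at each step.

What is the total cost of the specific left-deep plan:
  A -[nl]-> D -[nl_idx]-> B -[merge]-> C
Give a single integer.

step 1: scan A: cost=120, card=120
step 2: join D via nl
    card(P join D) = 120*100/(10) = 1200
    cost = 120 + 120*100 = 12120
step 3: join B via nl_idx
    card(P join B) = 1200*80/(4) = 24000
    cost = 12120 + 1200*7 + 24000 = 44520
step 4: join C via merge
    card(P join C) = 24000*300/(2) = 3600000
    cost = 44520 + 24000*15 + 300*9 + 24000 + 300 = 431520

431520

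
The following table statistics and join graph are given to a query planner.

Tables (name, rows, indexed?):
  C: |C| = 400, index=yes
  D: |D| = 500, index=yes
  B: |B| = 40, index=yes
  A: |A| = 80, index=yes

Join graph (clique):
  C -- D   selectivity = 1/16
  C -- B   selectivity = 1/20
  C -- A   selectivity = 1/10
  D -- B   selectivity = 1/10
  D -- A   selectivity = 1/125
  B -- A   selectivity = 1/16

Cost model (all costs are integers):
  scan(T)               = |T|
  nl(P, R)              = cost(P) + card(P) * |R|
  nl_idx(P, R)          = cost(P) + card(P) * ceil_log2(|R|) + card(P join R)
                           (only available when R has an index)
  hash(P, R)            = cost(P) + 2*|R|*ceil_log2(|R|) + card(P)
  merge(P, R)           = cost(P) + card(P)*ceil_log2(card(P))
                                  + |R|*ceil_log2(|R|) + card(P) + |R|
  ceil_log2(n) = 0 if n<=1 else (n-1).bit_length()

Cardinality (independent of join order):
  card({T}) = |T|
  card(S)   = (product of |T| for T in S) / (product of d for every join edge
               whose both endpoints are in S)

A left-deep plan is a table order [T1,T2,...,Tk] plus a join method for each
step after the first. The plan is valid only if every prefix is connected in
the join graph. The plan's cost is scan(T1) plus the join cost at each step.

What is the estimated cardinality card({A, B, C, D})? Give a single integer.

10

Tables in S: A(80), B(40), C(400), D(500)
Edges inside S: C-D(d=16), C-B(d=20), C-A(d=10), D-B(d=10), D-A(d=125), B-A(d=16)
numerator = 80 * 40 * 400 * 500 = 640000000
denominator = 16 * 20 * 10 * 10 * 125 * 16 = 64000000
card(S) = 640000000 / 64000000 = 10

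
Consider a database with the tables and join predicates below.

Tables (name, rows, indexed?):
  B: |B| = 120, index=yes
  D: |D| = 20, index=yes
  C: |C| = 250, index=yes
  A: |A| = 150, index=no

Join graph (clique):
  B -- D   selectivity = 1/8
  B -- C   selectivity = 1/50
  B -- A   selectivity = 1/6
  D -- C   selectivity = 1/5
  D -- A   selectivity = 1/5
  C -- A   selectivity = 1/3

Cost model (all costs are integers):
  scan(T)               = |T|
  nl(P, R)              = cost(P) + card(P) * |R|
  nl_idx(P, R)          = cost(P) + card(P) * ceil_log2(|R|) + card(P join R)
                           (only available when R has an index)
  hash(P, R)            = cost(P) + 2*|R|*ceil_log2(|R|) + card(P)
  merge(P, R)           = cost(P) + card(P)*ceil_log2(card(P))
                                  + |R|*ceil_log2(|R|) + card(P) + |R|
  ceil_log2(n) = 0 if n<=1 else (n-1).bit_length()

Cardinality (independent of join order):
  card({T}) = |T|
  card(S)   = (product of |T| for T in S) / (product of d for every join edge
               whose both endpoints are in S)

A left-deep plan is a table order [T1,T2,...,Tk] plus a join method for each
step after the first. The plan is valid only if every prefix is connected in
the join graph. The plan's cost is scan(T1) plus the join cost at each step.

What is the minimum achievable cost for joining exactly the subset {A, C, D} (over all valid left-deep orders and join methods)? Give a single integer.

Selinger DP over subsets of {A,C,D}:
  {D}: scan cost=20, card=20
  {C}: scan cost=250, card=250
  {A}: scan cost=150, card=150
  {CD}: card=1000; try (D,hash)→700, (C,nl_idx)→1180, (C,merge)→2390, (D,nl_idx)→2500, (D,merge)→2620, (C,hash)→4040 …(+2); best=700 via (D,hash)
  {AD}: card=600; try (D,hash)→500, (A,merge)→1490, (D,nl_idx)→1500, (D,merge)→1620, (A,hash)→2440, (A,nl)→3020 …(+1); best=500 via (D,hash)
  {AC}: card=12500; try (A,hash)→2900, (C,merge)→3750, (A,merge)→3850, (C,hash)→4300, (C,nl_idx)→13850, (C,nl)→37650 …(+1); best=2900 via (A,hash)
  {ACD}: card=10000; try (A,hash)→4100, (C,hash)→5100, (C,merge)→9350, (A,merge)→13050, (C,nl_idx)→15300, (D,hash)→15600 …(+5); best=4100 via (A,hash)

4100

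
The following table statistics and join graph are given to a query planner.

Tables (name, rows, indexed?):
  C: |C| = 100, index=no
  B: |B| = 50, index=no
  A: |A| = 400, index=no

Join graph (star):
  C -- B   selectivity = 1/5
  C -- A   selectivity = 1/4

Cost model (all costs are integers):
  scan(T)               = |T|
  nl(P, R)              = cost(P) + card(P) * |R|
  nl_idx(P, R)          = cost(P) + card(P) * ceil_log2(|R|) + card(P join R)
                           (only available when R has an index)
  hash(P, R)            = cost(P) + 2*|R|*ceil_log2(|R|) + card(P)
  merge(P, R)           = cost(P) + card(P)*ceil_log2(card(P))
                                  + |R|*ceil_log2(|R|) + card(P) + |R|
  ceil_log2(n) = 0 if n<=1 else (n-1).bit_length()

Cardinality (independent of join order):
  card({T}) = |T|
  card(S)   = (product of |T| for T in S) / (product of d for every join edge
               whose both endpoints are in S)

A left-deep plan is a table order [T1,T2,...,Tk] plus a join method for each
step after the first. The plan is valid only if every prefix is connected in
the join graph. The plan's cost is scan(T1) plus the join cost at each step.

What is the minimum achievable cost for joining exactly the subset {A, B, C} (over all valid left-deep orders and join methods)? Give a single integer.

Selinger DP over subsets of {A,B,C}:
  {C}: scan cost=100, card=100
  {B}: scan cost=50, card=50
  {A}: scan cost=400, card=400
  {BC}: card=1000; try (B,hash)→800, (C,merge)→1200, (B,merge)→1250, (C,hash)→1500, (C,nl)→5050, (B,nl)→5100; best=800 via (B,hash)
  {AC}: card=10000; try (C,hash)→2200, (A,merge)→4900, (C,merge)→5200, (A,hash)→7400, (A,nl)→40100, (C,nl)→40400; best=2200 via (C,hash)
  {ABC}: card=100000; try (A,hash)→9000, (B,hash)→12800, (A,merge)→15800, (B,merge)→152550, (A,nl)→400800, (B,nl)→502200; best=9000 via (A,hash)

9000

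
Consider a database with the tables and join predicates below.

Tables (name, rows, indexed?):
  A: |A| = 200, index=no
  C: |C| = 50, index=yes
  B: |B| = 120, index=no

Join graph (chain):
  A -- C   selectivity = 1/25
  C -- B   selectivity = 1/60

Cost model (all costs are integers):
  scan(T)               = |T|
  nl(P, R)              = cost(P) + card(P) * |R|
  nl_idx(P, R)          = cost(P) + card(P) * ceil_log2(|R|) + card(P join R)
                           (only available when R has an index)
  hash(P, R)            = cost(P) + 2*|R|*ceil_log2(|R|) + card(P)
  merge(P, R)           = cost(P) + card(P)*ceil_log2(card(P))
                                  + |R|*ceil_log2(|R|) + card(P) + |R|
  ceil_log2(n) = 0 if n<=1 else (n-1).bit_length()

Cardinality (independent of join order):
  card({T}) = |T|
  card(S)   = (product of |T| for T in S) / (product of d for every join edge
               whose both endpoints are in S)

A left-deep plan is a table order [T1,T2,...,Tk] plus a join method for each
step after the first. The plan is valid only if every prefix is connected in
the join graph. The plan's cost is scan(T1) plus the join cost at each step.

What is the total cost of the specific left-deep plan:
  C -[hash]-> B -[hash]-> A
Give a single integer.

5080

step 1: scan C: cost=50, card=50
step 2: join B via hash
    card(P join B) = 50*120/(60) = 100
    cost = 50 + 2*120*7 + 50 = 1780
step 3: join A via hash
    card(P join A) = 100*200/(25) = 800
    cost = 1780 + 2*200*8 + 100 = 5080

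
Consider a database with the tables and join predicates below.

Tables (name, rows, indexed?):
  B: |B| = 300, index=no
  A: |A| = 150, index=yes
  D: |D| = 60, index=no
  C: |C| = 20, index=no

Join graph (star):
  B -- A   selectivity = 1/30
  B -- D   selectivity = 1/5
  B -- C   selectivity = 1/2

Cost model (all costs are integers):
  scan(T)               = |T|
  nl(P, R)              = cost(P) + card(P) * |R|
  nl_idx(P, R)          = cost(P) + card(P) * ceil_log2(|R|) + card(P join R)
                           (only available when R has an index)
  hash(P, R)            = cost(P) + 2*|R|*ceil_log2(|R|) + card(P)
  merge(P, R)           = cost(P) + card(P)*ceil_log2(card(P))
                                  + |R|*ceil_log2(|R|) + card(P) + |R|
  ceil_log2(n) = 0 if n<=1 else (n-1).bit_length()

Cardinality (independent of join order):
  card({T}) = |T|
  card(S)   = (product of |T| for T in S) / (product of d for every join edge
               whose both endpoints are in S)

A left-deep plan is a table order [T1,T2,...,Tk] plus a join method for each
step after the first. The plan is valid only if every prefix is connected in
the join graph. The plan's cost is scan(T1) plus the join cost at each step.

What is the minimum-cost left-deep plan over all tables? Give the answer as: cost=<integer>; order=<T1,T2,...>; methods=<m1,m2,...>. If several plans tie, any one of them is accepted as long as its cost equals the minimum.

Selinger DP (subsets sized 1..n):
  {B}: scan cost=300, card=300
  {A}: scan cost=150, card=150
  {D}: scan cost=60, card=60
  {C}: scan cost=20, card=20
  {AB}: card=1500; try (A,hash)→3000, (A,nl_idx)→4200, (B,merge)→4500, (A,merge)→4650, (B,hash)→5700, (B,nl)→45150 …(+1); best=3000 via (A,hash)
  {BD}: card=3600; try (D,hash)→1320, (B,merge)→3480, (D,merge)→3720, (B,hash)→5520, (B,nl)→18060, (D,nl)→18300; best=1320 via (D,hash)
  {BC}: card=3000; try (C,hash)→800, (B,merge)→3140, (C,merge)→3420, (B,hash)→5440, (B,nl)→6020, (C,nl)→6300; best=800 via (C,hash)
  {ABD}: card=18000; try (D,hash)→5220, (A,hash)→7320, (D,merge)→21420, (A,nl_idx)→48120, (A,merge)→49470, (D,nl)→93000 …(+1); best=5220 via (D,hash)
  {ABC}: card=15000; try (C,hash)→4700, (A,hash)→6200, (C,merge)→21120, (C,nl)→33000, (A,nl_idx)→39800, (A,merge)→41150 …(+1); best=4700 via (C,hash)
  {BCD}: card=36000; try (D,hash)→4520, (C,hash)→5120, (D,merge)→40220, (C,merge)→48240, (C,nl)→73320, (D,nl)→180800; best=4520 via (D,hash)
  {ABCD}: card=180000; try (D,hash)→20420, (C,hash)→23420, (A,hash)→42920, (D,merge)→230120, (C,merge)→293340, (C,nl)→365220 …(+4); best=20420 via (D,hash)

cost=20420; order=B,A,C,D; methods=hash,hash,hash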